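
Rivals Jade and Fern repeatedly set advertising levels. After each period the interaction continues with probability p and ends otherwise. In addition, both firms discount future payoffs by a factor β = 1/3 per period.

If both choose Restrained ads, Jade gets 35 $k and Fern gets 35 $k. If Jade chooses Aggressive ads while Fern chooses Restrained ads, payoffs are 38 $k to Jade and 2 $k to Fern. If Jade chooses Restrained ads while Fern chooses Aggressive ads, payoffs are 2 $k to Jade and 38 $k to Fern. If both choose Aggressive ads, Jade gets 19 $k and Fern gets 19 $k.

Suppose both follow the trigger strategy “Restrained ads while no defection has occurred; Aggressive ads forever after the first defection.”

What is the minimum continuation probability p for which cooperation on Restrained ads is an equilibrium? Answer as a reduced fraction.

9/19

With continuation probability p and discount β, the effective per-period discount factor is βp.
Grim-trigger IC: βp ≥ (38−35)/(38−19) = 3/19.
So p ≥ (3/19)/(1/3) = 9/19.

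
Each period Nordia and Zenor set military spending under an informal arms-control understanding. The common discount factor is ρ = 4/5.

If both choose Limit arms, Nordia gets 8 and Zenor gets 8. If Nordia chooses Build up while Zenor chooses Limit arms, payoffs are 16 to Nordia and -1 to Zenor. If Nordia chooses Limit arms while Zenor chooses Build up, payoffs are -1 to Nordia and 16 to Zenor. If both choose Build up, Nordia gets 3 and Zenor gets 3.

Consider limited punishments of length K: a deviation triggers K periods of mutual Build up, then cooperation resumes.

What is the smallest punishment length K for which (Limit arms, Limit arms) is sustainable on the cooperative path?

3

IC: ρ(1−ρ^K)/(1−ρ) ≥ (16−8)/(8−3) = 8/5.
With ρ = 4/5: need 1 − ρ^K ≥ 8/5·(1−4/5)/(4/5), i.e. ρ^K ≤ 0.6000.
Since (4/5)^2 = 0.6400 and (4/5)^3 = 0.5120, the smallest such K is 3.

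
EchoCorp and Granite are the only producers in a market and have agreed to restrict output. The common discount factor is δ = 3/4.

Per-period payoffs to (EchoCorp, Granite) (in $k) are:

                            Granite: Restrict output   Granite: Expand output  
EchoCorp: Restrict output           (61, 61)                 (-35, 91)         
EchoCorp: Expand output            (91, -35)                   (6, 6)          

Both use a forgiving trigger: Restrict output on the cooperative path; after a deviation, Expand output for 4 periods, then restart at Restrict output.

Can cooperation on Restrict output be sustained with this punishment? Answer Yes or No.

A one-shot deviation gives 91 now, then 6 for 4 periods, then back to 61.
Gain from deviating: (91−61) today; loss: (61−6) in each of the next 4 periods.
No-deviation condition: (61−6)(δ+…+δ^4) ≥ 91−61, i.e. δ+…+δ^4 ≥ 6/11.
At δ = 3/4: δ+…+δ^4 = 2.0508 ≥ 0.5455.
So cooperation is sustainable.

Yes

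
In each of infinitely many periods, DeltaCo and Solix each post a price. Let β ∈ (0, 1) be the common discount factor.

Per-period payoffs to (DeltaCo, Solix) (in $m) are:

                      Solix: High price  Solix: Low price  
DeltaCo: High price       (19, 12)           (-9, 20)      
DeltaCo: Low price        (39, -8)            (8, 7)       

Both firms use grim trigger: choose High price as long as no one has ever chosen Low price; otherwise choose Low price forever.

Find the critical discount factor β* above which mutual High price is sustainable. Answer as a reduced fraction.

20/31

DeltaCo's threshold: (39−19)/(39−8) = 20/31.
Solix's threshold: (20−12)/(20−7) = 8/13.
20/31 > 8/13, so DeltaCo binds and β* = 20/31.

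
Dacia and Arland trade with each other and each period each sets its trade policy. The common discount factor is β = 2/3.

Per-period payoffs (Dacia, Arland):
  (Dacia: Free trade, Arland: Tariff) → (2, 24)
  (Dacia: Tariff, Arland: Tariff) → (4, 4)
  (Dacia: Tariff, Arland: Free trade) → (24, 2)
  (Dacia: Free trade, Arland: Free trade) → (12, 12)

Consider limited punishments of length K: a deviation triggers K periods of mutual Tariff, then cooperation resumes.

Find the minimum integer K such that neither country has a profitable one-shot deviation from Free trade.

4

IC: β(1−β^K)/(1−β) ≥ (24−12)/(12−4) = 3/2.
With β = 2/3: need 1 − β^K ≥ 3/2·(1−2/3)/(2/3), i.e. β^K ≤ 0.2500.
Since (2/3)^3 = 0.2963 and (2/3)^4 = 0.1975, the smallest such K is 4.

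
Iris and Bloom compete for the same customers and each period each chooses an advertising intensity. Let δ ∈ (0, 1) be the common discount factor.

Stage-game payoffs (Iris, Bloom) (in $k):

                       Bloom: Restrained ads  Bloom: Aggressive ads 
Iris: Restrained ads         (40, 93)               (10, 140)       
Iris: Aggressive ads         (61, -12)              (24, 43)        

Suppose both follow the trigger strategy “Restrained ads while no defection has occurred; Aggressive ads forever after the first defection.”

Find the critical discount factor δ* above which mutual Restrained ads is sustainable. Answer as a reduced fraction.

21/37

Iris's threshold: (61−40)/(61−24) = 21/37.
Bloom's threshold: (140−93)/(140−43) = 47/97.
21/37 > 47/97, so Iris binds and δ* = 21/37.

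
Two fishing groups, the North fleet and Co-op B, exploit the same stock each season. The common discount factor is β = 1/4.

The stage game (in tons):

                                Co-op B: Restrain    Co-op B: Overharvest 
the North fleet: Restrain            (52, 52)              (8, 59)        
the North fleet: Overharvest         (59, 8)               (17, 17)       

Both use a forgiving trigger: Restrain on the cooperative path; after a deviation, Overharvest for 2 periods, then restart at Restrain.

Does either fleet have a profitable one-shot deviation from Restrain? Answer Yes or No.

No

IC: β+…+β^2 ≥ (59−52)/(52−17) = 1/5.
At β = 1/4: partial sum = 0.3125 ≥ 0.2000. Cooperation sustainable.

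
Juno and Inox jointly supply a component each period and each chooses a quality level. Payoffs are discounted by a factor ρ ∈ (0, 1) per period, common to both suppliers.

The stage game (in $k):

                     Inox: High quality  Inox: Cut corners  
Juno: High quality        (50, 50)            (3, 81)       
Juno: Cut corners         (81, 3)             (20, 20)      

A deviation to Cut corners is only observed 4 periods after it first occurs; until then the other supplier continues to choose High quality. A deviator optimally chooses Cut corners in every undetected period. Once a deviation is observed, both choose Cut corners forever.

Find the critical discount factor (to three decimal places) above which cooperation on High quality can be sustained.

Deviating for the 4 undetected periods gains 81−50 = 31 per period over cooperation, then loses 50−20 = 30 per period forever once punishment starts.
Gain: 31(1 + ρ + … + ρ^3); loss: 30·ρ^4/(1−ρ).
No profitable deviation ⇔ 31(1−ρ^4) ≤ 30·ρ^4, i.e. ρ^4 ≥ 31/(31+30) = 31/61.
Hence ρ ≥ (31/61)^(1/4) ≈ 0.844.

0.844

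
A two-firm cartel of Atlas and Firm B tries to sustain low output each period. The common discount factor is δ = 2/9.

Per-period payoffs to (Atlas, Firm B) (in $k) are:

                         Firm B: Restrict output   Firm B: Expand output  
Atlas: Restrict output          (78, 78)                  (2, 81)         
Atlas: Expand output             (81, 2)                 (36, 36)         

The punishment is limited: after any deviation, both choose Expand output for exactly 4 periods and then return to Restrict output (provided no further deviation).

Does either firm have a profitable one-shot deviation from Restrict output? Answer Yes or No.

No

IC: δ+…+δ^4 ≥ (81−78)/(78−36) = 1/14.
At δ = 2/9: partial sum = 0.2850 ≥ 0.0714. Cooperation sustainable.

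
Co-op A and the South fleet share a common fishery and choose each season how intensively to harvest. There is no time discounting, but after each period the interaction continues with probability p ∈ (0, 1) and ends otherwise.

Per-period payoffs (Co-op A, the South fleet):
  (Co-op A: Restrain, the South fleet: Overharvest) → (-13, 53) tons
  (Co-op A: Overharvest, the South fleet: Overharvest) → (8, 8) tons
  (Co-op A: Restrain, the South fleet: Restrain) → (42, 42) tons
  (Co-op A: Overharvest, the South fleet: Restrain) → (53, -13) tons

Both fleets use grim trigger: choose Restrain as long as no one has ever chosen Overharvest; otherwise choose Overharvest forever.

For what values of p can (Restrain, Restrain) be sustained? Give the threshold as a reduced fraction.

Expected cooperation value is 42 + p·42 + p²·42 + … = 42/(1−p); deviation gives 53 + p·8/(1−p).
42 ≥ 53(1−p) + 8p ⇒ 45p ≥ 11 ⇒ p ≥ 11/45.

11/45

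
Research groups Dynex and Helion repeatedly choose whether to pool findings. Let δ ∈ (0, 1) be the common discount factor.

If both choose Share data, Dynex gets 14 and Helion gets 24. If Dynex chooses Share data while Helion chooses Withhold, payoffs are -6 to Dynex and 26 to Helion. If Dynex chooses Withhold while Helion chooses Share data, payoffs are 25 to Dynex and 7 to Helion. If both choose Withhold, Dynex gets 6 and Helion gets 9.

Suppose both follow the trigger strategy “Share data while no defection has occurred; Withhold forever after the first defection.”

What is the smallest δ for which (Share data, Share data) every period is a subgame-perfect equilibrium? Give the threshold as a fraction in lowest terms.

11/19

Dynex: cooperation gives 14 each period; deviation gives 25 once then 6 forever.
  14/(1−δ) ≥ 25 + 6δ/(1−δ) ⇒ δ ≥ 11/19.
Helion: cooperation gives 24 each period; deviation gives 26 once then 9 forever.
  δ ≥ 2/17.
Both must hold, so the binding constraint is Dynex's: δ ≥ 11/19.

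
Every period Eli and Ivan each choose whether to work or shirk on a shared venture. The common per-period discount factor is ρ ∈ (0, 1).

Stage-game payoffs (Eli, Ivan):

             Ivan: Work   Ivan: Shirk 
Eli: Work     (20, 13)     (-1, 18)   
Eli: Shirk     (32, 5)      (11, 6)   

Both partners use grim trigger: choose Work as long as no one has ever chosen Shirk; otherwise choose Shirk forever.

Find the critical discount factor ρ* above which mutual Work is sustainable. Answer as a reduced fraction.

Eli's threshold: (32−20)/(32−11) = 4/7.
Ivan's threshold: (18−13)/(18−6) = 5/12.
4/7 > 5/12, so Eli binds and ρ* = 4/7.

4/7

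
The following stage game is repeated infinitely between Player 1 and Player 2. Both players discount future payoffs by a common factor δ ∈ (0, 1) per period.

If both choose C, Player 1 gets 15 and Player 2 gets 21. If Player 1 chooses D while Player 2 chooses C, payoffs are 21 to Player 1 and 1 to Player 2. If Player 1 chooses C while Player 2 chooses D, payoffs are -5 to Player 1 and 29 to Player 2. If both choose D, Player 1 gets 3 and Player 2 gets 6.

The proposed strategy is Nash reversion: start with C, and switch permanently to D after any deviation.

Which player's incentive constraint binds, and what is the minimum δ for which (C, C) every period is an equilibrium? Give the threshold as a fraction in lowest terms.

Player 2; δ ≥ 8/23

Player 1: cooperation gives 15 each period; deviation gives 21 once then 3 forever.
  15/(1−δ) ≥ 21 + 3δ/(1−δ) ⇒ δ ≥ 6/18 = 1/3.
Player 2: cooperation gives 21 each period; deviation gives 29 once then 6 forever.
  δ ≥ 8/23.
Both must hold, so the binding constraint is Player 2's: δ ≥ 8/23.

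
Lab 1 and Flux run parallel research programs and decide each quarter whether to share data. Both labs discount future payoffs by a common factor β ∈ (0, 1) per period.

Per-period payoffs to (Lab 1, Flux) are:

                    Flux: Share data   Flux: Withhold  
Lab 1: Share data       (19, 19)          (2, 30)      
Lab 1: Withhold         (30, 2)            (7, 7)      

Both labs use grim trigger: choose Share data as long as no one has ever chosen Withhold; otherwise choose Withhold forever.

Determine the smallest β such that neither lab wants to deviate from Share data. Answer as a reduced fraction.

11/23

Under grim trigger the critical discount factor is (T−C)/(T−P) with T = 30, C = 19, P = 7.
β* = (30−19)/(30−7) = 11/23.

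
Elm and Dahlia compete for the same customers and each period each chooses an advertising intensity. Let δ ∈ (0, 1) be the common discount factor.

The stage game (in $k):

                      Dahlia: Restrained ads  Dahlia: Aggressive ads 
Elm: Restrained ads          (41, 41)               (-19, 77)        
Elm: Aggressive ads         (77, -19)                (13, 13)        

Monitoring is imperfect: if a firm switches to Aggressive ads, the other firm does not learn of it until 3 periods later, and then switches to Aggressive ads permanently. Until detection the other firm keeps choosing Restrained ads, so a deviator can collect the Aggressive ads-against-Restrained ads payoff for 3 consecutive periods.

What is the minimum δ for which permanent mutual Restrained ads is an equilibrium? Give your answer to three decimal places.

0.825

The best deviation is to choose Aggressive ads for all 3 undetected periods, earning 77 each, then 13 forever once detected.
Deviation value: 77(1−δ^3)/(1−δ) + 13δ^3/(1−δ); cooperation value: 41/(1−δ).
IC: 41 ≥ 77(1−δ^3) + 13δ^3 = 77 − 64δ^3.
So δ^3 ≥ 36/64 = 9/16, giving δ ≥ (9/16)^(1/3) ≈ 0.825.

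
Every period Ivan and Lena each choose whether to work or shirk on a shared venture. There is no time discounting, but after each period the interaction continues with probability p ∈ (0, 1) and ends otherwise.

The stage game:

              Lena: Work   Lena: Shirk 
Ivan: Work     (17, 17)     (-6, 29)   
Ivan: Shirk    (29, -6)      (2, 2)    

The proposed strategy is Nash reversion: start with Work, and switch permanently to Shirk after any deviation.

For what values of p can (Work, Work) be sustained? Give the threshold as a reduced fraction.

4/9

With no time discounting, the continuation probability p plays the role of the discount factor.
Grim-trigger IC: 17/(1−p) ≥ 29 + 2p/(1−p) ⇒ p ≥ (29−17)/(29−2) = 4/9.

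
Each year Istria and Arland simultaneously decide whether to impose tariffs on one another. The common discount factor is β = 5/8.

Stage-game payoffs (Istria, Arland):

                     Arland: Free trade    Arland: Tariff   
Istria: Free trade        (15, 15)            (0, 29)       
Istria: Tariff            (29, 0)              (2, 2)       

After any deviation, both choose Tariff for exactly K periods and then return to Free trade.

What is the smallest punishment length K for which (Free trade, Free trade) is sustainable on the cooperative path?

3

No profitable deviation requires (15−2)(β+…+β^K) ≥ 29−15, i.e. β+…+β^K ≥ 14/13 ≈ 1.0769.
With β = 5/8, the partial sums are K=1: 0.6250, K=2: 1.0156, K=3: 1.2598.
K = 3 is the first length at which the sum reaches 1.0769.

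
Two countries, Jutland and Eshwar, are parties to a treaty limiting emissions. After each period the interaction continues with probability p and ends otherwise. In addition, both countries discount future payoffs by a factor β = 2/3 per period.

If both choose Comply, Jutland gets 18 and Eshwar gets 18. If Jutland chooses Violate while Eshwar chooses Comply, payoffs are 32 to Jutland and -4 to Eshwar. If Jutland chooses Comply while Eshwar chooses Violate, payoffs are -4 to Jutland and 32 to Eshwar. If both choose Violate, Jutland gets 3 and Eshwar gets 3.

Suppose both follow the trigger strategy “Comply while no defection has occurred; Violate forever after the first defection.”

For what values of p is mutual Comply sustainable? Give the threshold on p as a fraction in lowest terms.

21/29

Expected continuation weight on next period's payoff is β·p = 2/3·p, which plays the role of the discount factor.
Cooperation requires 2/3·p ≥ (32−18)/(32−3) = 14/29, hence p ≥ 21/29.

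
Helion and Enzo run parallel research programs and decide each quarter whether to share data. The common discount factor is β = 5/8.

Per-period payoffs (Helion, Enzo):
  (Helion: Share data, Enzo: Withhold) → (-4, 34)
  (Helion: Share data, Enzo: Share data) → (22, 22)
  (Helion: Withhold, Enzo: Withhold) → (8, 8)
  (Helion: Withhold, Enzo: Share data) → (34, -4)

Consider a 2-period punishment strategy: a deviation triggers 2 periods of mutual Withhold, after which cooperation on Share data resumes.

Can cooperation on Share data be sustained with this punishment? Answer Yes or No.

Comparing payoff streams over the 3 periods until play realigns: cooperate → 22(1+β+…+β^2); deviate → 34 + 8(β+…+β^2).
Cooperation is sustained iff (22−8)(β+…+β^2) ≥ 34−22.
β+…+β^2 = 5/8·(1−(5/8)^2)/(1−5/8) = 1.0156, and (34−22)/(22−8) = 0.8571.
1.0156 ≥ 0.8571, so cooperation is sustainable.

Yes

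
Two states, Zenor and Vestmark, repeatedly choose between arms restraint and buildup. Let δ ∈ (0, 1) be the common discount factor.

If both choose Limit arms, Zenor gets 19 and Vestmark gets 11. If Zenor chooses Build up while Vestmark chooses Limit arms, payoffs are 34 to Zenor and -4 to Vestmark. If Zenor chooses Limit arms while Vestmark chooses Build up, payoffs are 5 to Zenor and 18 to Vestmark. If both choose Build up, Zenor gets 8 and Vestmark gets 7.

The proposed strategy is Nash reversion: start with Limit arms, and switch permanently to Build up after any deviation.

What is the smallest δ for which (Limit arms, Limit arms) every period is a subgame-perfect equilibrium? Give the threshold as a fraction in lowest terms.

7/11

Zenor's threshold: (34−19)/(34−8) = 15/26.
Vestmark's threshold: (18−11)/(18−7) = 7/11.
15/26 < 7/11, so Vestmark binds and δ* = 7/11.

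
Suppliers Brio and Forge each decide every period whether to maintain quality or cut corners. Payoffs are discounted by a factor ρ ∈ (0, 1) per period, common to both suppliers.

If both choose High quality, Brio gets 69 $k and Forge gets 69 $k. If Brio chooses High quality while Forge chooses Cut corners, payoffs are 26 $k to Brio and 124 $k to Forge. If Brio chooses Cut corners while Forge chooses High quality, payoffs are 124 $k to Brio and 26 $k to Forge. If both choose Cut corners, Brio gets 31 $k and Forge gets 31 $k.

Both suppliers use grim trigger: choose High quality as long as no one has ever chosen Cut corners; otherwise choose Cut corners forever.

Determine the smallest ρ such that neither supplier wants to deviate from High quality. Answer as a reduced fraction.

69/(1−ρ) ≥ 124 + 31ρ/(1−ρ)
69 ≥ 124 − 93ρ
ρ ≥ 55/93.

55/93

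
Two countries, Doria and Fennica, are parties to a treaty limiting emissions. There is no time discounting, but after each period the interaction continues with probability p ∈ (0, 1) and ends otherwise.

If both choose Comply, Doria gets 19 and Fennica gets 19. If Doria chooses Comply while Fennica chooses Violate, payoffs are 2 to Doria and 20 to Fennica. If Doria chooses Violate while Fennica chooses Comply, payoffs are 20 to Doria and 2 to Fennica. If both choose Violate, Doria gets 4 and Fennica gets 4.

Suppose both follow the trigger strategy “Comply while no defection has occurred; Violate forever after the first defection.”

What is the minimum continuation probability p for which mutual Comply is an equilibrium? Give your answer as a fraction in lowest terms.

With no time discounting, the continuation probability p plays the role of the discount factor.
Grim-trigger IC: 19/(1−p) ≥ 20 + 4p/(1−p) ⇒ p ≥ (20−19)/(20−4) = 1/16.

1/16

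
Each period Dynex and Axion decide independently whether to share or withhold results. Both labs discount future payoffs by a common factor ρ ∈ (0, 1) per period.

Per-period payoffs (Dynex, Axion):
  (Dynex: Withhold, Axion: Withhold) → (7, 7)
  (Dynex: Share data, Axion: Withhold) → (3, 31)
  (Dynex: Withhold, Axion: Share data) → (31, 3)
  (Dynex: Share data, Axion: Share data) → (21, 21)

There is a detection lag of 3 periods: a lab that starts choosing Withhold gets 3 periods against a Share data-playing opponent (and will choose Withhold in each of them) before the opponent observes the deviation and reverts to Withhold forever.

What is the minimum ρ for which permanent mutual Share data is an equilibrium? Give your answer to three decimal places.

A deviator earns 31 for 3 periods, then 7 forever; cooperating earns 21 forever. Multiplying the IC by (1−ρ):
21 ≥ 31(1−ρ^3) + 7ρ^3, so 24·ρ^3 ≥ 10 and ρ^3 ≥ 5/12.
ρ ≥ (5/12)^(1/3) ≈ 0.747.

0.747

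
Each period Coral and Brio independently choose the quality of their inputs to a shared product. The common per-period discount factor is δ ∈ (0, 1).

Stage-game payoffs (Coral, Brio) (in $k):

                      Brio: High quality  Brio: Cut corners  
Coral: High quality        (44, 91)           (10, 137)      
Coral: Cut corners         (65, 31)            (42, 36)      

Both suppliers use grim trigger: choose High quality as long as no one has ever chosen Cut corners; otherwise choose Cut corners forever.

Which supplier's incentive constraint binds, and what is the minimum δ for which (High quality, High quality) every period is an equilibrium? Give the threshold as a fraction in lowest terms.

Coral; δ ≥ 21/23

Coral: cooperation gives 44 each period; deviation gives 65 once then 42 forever.
  44/(1−δ) ≥ 65 + 42δ/(1−δ) ⇒ δ ≥ 21/23.
Brio: cooperation gives 91 each period; deviation gives 137 once then 36 forever.
  δ ≥ 46/101.
Both must hold, so the binding constraint is Coral's: δ ≥ 21/23.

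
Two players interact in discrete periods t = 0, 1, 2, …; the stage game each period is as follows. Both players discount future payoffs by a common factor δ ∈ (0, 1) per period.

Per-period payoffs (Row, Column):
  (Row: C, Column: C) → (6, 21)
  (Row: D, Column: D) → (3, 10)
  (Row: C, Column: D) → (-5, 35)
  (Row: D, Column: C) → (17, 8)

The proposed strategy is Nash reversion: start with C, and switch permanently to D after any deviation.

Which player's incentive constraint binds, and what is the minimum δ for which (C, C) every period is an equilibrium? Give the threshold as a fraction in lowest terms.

Row; δ ≥ 11/14

Row: cooperation gives 6 each period; deviation gives 17 once then 3 forever.
  6/(1−δ) ≥ 17 + 3δ/(1−δ) ⇒ δ ≥ 11/14.
Column: cooperation gives 21 each period; deviation gives 35 once then 10 forever.
  δ ≥ 14/25.
Both must hold, so the binding constraint is Row's: δ ≥ 11/14.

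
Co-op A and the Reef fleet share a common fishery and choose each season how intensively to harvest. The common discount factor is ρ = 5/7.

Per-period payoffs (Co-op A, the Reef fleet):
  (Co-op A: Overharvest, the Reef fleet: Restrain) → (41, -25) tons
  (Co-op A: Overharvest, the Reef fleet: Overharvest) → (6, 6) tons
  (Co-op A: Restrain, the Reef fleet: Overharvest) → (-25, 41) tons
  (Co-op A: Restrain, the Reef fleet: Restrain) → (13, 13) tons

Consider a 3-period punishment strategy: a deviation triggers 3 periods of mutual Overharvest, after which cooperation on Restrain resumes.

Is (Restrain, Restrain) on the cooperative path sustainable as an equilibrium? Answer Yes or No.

No

Comparing payoff streams over the 4 periods until play realigns: cooperate → 13(1+ρ+…+ρ^3); deviate → 41 + 6(ρ+…+ρ^3).
Cooperation is sustained iff (13−6)(ρ+…+ρ^3) ≥ 41−13.
ρ+…+ρ^3 = 5/7·(1−(5/7)^3)/(1−5/7) = 1.5889, and (41−13)/(13−6) = 4.0000.
1.5889 < 4.0000, so cooperation is not sustainable.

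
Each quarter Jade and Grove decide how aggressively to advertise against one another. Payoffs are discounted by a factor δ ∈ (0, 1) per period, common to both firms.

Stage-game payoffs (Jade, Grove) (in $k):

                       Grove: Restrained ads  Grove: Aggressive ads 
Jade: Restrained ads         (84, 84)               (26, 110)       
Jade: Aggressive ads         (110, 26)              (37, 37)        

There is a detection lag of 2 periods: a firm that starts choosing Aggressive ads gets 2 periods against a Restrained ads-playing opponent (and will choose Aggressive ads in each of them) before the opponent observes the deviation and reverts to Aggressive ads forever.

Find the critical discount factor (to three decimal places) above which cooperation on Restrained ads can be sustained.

Deviating for the 2 undetected periods gains 110−84 = 26 per period over cooperation, then loses 84−37 = 47 per period forever once punishment starts.
Gain: 26(1 + δ + … + δ^1); loss: 47·δ^2/(1−δ).
No profitable deviation ⇔ 26(1−δ^2) ≤ 47·δ^2, i.e. δ^2 ≥ 26/(26+47) = 26/73.
Hence δ ≥ (26/73)^(1/2) ≈ 0.597.

0.597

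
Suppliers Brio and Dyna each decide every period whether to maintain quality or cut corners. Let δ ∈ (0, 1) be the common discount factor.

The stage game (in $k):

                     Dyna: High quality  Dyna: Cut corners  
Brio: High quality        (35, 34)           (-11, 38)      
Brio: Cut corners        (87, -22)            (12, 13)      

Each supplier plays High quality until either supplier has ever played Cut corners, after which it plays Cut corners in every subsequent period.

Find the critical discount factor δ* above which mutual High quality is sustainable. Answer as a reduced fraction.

52/75

For Brio: deviation gain 87−35 = 52, per-period punishment loss 35−12 = 23. IC gives δ ≥ 52/75.
For Dyna: gain 4, loss 21 per period, so δ ≥ 4/25.
The tighter constraint is Brio's, so cooperation needs δ ≥ 52/75.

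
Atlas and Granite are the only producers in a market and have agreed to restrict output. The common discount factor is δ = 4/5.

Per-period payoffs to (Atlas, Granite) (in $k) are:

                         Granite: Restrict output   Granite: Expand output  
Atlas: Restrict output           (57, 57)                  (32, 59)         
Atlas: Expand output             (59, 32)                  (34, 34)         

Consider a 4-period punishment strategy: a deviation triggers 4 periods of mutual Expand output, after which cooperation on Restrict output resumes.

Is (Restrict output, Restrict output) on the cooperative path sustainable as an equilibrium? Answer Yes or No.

Comparing payoff streams over the 5 periods until play realigns: cooperate → 57(1+δ+…+δ^4); deviate → 59 + 34(δ+…+δ^4).
Cooperation is sustained iff (57−34)(δ+…+δ^4) ≥ 59−57.
δ+…+δ^4 = 4/5·(1−(4/5)^4)/(1−4/5) = 2.3616, and (59−57)/(57−34) = 0.0870.
2.3616 ≥ 0.0870, so cooperation is sustainable.

Yes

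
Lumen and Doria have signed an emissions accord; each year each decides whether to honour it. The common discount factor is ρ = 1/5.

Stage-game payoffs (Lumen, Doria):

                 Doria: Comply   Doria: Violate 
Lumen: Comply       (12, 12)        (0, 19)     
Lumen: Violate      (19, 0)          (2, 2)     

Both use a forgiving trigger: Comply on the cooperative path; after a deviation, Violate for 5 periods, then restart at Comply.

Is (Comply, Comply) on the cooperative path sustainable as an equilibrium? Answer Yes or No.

No

IC: ρ+…+ρ^5 ≥ (19−12)/(12−2) = 7/10.
At ρ = 1/5: partial sum = 0.2499 < 0.7000. Cooperation not sustainable.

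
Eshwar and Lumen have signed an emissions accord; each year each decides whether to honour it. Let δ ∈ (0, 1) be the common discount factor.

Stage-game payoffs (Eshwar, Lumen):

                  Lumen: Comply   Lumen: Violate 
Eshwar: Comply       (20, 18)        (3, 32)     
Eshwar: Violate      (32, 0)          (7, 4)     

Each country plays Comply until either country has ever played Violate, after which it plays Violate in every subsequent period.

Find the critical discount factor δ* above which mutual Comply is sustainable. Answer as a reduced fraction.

For Eshwar: deviation gain 32−20 = 12, per-period punishment loss 20−7 = 13. IC gives δ ≥ 12/25.
For Lumen: gain 14, loss 14 per period, so δ ≥ 14/28 = 1/2.
The tighter constraint is Lumen's, so cooperation needs δ ≥ 1/2.

1/2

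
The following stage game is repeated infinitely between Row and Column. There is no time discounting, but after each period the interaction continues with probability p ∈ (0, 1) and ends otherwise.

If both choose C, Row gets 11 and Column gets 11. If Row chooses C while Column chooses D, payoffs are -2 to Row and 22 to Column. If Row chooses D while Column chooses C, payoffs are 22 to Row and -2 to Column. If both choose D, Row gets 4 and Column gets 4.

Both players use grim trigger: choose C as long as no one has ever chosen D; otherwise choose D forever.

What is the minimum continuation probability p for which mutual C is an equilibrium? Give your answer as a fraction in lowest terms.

Expected cooperation value is 11 + p·11 + p²·11 + … = 11/(1−p); deviation gives 22 + p·4/(1−p).
11 ≥ 22(1−p) + 4p ⇒ 18p ≥ 11 ⇒ p ≥ 11/18.

11/18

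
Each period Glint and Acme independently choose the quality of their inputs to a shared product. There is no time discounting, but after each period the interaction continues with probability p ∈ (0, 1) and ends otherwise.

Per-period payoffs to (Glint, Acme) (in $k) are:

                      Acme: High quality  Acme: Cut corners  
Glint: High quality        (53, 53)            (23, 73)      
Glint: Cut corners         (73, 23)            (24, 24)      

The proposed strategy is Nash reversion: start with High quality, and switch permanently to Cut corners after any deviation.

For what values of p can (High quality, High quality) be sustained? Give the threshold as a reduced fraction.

Expected cooperation value is 53 + p·53 + p²·53 + … = 53/(1−p); deviation gives 73 + p·24/(1−p).
53 ≥ 73(1−p) + 24p ⇒ 49p ≥ 20 ⇒ p ≥ 20/49.

20/49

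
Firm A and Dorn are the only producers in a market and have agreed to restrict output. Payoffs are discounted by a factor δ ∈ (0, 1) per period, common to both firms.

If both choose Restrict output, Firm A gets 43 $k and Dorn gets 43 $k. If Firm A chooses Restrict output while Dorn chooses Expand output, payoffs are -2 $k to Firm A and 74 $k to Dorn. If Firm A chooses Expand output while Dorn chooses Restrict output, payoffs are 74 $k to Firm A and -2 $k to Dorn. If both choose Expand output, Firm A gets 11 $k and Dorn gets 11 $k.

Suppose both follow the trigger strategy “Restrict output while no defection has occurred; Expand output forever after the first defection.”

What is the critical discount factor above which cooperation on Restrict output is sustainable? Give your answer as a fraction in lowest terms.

31/63

43/(1−δ) ≥ 74 + 11δ/(1−δ)
43 ≥ 74 − 63δ
δ ≥ 31/63.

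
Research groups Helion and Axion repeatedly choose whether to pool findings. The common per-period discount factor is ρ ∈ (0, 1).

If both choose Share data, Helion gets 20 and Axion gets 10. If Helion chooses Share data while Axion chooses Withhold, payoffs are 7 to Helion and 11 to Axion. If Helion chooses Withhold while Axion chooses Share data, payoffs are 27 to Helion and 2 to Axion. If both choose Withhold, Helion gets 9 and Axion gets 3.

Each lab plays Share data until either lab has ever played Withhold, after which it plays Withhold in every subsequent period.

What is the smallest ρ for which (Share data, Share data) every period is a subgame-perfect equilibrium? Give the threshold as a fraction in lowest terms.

Helion's threshold: (27−20)/(27−9) = 7/18.
Axion's threshold: (11−10)/(11−3) = 1/8.
7/18 > 1/8, so Helion binds and ρ* = 7/18.

7/18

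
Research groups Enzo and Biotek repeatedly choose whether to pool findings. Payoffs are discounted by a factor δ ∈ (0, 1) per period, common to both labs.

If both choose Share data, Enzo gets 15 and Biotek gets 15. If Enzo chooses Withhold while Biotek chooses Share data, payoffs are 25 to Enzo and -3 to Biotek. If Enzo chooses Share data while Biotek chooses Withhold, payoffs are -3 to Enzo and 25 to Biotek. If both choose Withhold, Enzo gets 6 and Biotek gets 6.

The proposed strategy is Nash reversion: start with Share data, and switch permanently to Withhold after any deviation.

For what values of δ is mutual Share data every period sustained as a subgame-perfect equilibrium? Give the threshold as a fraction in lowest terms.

10/19

Under grim trigger the critical discount factor is (T−C)/(T−P) with T = 25, C = 15, P = 6.
δ* = (25−15)/(25−6) = 10/19.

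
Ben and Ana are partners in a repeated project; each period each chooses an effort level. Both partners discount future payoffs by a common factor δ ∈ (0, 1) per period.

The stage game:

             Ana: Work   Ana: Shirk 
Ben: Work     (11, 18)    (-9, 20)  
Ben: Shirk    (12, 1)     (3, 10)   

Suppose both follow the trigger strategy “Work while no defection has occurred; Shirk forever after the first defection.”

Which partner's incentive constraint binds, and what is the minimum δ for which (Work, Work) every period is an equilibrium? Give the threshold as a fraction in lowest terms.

Ana; δ ≥ 1/5

Ben's threshold: (12−11)/(12−3) = 1/9.
Ana's threshold: (20−18)/(20−10) = 1/5.
1/9 < 1/5, so Ana binds and δ* = 1/5.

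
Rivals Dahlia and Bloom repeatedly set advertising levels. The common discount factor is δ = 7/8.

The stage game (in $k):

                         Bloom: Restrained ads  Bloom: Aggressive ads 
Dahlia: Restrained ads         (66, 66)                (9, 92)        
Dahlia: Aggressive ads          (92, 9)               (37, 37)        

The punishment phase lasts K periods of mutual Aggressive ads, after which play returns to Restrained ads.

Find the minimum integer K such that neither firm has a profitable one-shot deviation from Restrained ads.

2

IC: δ(1−δ^K)/(1−δ) ≥ (92−66)/(66−37) = 26/29.
With δ = 7/8: need 1 − δ^K ≥ 26/29·(1−7/8)/(7/8), i.e. δ^K ≤ 0.8719.
Since (7/8)^1 = 0.8750 and (7/8)^2 = 0.7656, the smallest such K is 2.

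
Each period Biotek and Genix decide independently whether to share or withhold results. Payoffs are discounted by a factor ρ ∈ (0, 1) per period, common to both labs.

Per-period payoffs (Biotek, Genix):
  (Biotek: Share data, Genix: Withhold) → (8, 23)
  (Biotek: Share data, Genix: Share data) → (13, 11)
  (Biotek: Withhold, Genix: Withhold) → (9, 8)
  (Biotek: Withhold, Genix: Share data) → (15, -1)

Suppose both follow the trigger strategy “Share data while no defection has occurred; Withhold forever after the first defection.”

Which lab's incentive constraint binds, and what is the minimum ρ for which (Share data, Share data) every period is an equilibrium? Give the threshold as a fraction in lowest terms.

Genix; ρ ≥ 4/5

For Biotek: deviation gain 15−13 = 2, per-period punishment loss 13−9 = 4. IC gives ρ ≥ 2/6 = 1/3.
For Genix: gain 12, loss 3 per period, so ρ ≥ 12/15 = 4/5.
The tighter constraint is Genix's, so cooperation needs ρ ≥ 4/5.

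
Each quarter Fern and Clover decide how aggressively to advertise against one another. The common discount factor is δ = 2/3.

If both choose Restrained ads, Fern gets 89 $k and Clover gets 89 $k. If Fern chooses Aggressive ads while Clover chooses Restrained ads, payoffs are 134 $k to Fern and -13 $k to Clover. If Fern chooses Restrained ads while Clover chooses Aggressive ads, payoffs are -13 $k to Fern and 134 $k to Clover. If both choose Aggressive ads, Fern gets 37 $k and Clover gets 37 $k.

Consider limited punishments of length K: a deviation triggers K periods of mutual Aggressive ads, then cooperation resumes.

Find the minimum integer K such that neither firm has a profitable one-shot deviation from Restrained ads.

2

IC: δ(1−δ^K)/(1−δ) ≥ (134−89)/(89−37) = 45/52.
With δ = 2/3: need 1 − δ^K ≥ 45/52·(1−2/3)/(2/3), i.e. δ^K ≤ 0.5673.
Since (2/3)^1 = 0.6667 and (2/3)^2 = 0.4444, the smallest such K is 2.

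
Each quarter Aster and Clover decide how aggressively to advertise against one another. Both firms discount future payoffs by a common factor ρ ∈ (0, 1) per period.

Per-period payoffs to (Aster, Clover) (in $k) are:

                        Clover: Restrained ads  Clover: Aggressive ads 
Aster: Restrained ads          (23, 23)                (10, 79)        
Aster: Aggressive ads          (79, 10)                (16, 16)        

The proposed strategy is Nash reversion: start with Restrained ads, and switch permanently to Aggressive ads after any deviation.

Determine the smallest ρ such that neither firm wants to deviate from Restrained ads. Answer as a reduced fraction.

8/9

23/(1−ρ) ≥ 79 + 16ρ/(1−ρ)
23 ≥ 79 − 63ρ
ρ ≥ 56/63 = 8/9.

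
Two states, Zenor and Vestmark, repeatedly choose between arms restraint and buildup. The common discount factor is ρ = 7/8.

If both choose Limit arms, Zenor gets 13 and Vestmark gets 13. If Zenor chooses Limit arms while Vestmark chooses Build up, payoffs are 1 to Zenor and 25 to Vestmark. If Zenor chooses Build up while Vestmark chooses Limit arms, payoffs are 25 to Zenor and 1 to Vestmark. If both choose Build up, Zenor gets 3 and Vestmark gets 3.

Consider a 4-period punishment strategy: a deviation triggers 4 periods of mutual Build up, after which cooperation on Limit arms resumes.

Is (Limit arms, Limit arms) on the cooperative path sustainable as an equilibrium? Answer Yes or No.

Yes

IC: ρ+…+ρ^4 ≥ (25−13)/(13−3) = 6/5.
At ρ = 7/8: partial sum = 2.8967 ≥ 1.2000. Cooperation sustainable.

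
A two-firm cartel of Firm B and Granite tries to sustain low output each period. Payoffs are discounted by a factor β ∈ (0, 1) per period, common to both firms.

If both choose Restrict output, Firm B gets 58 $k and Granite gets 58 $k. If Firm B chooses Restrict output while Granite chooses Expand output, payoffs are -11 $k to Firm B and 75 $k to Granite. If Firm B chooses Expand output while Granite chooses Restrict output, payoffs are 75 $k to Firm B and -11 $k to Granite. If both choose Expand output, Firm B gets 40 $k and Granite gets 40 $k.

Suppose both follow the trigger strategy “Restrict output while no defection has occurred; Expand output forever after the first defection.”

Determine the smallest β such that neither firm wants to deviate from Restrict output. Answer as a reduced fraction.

17/35

58/(1−β) ≥ 75 + 40β/(1−β)
58 ≥ 75 − 35β
β ≥ 17/35.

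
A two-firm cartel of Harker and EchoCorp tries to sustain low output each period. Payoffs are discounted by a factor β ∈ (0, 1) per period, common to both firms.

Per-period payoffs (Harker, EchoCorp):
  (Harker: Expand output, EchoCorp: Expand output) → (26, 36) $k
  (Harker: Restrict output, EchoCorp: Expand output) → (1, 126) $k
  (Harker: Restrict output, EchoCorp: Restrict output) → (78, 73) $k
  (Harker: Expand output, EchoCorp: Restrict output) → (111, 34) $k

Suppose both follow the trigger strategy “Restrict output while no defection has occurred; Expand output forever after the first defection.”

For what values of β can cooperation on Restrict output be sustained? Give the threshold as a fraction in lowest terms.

53/90

Harker: cooperation gives 78 each period; deviation gives 111 once then 26 forever.
  78/(1−β) ≥ 111 + 26β/(1−β) ⇒ β ≥ 33/85.
EchoCorp: cooperation gives 73 each period; deviation gives 126 once then 36 forever.
  β ≥ 53/90.
Both must hold, so the binding constraint is EchoCorp's: β ≥ 53/90.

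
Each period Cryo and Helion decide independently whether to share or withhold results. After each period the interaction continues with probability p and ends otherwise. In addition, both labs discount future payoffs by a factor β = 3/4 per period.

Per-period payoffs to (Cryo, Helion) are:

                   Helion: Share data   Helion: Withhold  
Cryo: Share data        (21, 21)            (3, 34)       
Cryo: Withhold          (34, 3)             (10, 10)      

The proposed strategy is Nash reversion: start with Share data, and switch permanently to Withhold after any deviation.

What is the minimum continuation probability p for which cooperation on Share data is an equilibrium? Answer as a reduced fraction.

With continuation probability p and discount β, the effective per-period discount factor is βp.
Grim-trigger IC: βp ≥ (34−21)/(34−10) = 13/24.
So p ≥ (13/24)/(3/4) = 13/18.

13/18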